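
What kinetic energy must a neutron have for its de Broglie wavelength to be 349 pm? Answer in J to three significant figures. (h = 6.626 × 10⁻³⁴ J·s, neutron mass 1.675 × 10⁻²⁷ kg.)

KE = 1.08 × 10⁻²¹ J

p = h/λ = 6.626 × 10⁻³⁴ / 3.490 × 10⁻¹⁰ = 1.899 × 10⁻²⁴ kg·m/s.
KE = p²/(2m) = (1.899 × 10⁻²⁴)² / (2 × 1.675 × 10⁻²⁷) = 1.076 × 10⁻²¹ J = 1.08 × 10⁻²¹ J.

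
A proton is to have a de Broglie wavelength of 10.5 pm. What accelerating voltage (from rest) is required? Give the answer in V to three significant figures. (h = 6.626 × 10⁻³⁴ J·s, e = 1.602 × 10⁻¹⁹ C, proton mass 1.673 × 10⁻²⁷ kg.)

V = 7.43 V

p = h/λ = 6.626 × 10⁻³⁴ / 1.050 × 10⁻¹¹ = 6.310 × 10⁻²³ kg·m/s.
KE = p²/(2m) = 1.190 × 10⁻¹⁸ J.
V = KE/e = 1.190 × 10⁻¹⁸ / (1.602 × 10⁻¹⁹) = 7.43 V.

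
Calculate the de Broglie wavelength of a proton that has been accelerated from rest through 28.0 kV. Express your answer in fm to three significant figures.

λ = 171 fm

KE = eV = 1.602 × 10⁻¹⁹ × 2.800 × 10⁴ = 4.486 × 10⁻¹⁵ J.
p = √(2mKE) = √(2 × 1.673 × 10⁻²⁷ × 4.486 × 10⁻¹⁵) = 3.874 × 10⁻²¹ kg·m/s.
λ = h/p = 6.626 × 10⁻³⁴ / 3.874 × 10⁻²¹ = 1.71 × 10⁻¹³ m = 171 fm.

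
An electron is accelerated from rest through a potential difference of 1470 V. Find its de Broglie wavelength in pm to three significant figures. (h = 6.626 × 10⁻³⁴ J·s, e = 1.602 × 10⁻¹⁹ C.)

KE = eV = 1.602 × 10⁻¹⁹ × 1470 = 2.355 × 10⁻¹⁶ J.
p = √(2mKE) = √(2 × 9.109 × 10⁻³¹ × 2.355 × 10⁻¹⁶) = 2.071 × 10⁻²³ kg·m/s.
λ = h/p = 6.626 × 10⁻³⁴ / 2.071 × 10⁻²³ = 3.20 × 10⁻¹¹ m = 32.0 pm.

λ = 32.0 pm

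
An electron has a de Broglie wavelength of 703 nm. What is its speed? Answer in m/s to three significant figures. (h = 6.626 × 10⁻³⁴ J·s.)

v = 1030 m/s

p = h/λ = 6.626 × 10⁻³⁴ / 7.030 × 10⁻⁷ = 9.425 × 10⁻²⁸ kg·m/s.
v = p/m = 9.425 × 10⁻²⁸ / 9.109 × 10⁻³¹ = 1.03 × 10³ m/s = 1030 m/s.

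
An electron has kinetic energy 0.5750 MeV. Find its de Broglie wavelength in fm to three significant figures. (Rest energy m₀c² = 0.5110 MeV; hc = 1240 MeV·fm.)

λ = 1290 fm

Total energy E = KE + m₀c² = 0.5750 + 0.5110 = 1.0860 MeV.
(pc)² = E² − (m₀c²)² = (1.0860)² − (0.5110)² = 0.9183 MeV², so pc = 0.9583 MeV.
λ = hc/(pc) = 1240 MeV·fm / 0.9583 MeV = 1290 fm.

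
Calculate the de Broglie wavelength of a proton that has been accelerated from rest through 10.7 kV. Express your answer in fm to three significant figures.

KE = eV = 1.602 × 10⁻¹⁹ × 1.070 × 10⁴ = 1.714 × 10⁻¹⁵ J.
p = √(2mKE) = √(2 × 1.673 × 10⁻²⁷ × 1.714 × 10⁻¹⁵) = 2.395 × 10⁻²¹ kg·m/s.
λ = h/p = 6.626 × 10⁻³⁴ / 2.395 × 10⁻²¹ = 2.77 × 10⁻¹³ m = 277 fm.

λ = 277 fm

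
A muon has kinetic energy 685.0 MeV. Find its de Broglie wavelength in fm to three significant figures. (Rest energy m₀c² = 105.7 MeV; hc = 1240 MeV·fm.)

Total energy E = KE + m₀c² = 685.0 + 105.7 = 790.7 MeV.
(pc)² = E² − (m₀c²)² = (790.7)² − (105.7)² = 6.140 × 10⁵ MeV², so pc = 783.6 MeV.
λ = hc/(pc) = 1240 MeV·fm / 783.6 MeV = 1.58 fm.

λ = 1.58 fm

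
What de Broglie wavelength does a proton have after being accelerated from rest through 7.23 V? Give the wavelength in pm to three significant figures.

KE = eV = 1.602 × 10⁻¹⁹ × 7.230 = 1.158 × 10⁻¹⁸ J.
p = √(2mKE) = √(2 × 1.673 × 10⁻²⁷ × 1.158 × 10⁻¹⁸) = 6.225 × 10⁻²³ kg·m/s.
λ = h/p = 6.626 × 10⁻³⁴ / 6.225 × 10⁻²³ = 1.06 × 10⁻¹¹ m = 10.6 pm.

λ = 10.6 pm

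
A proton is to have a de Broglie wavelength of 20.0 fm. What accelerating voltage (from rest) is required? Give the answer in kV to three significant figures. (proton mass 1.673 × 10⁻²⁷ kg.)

p = h/λ = 6.626 × 10⁻³⁴ / 2.000 × 10⁻¹⁴ = 3.313 × 10⁻²⁰ kg·m/s.
KE = p²/(2m) = 3.280 × 10⁻¹³ J.
V = KE/e = 3.280 × 10⁻¹³ / (1.602 × 10⁻¹⁹) = 2050 kV.

V = 2050 kV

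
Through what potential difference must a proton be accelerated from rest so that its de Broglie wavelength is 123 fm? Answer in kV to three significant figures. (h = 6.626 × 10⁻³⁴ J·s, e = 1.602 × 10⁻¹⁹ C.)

p = h/λ = 6.626 × 10⁻³⁴ / 1.230 × 10⁻¹³ = 5.387 × 10⁻²¹ kg·m/s.
KE = p²/(2m) = 8.673 × 10⁻¹⁵ J.
V = KE/e = 8.673 × 10⁻¹⁵ / (1.602 × 10⁻¹⁹) = 54.1 kV.

V = 54.1 kV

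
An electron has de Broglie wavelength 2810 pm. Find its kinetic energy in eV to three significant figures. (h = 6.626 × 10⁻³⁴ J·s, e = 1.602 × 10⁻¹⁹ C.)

p = h/λ = 6.626 × 10⁻³⁴ / 2.810 × 10⁻⁹ = 2.358 × 10⁻²⁵ kg·m/s.
KE = p²/(2m) = (2.358 × 10⁻²⁵)² / (2 × 9.109 × 10⁻³¹) = 3.052 × 10⁻²⁰ J = 0.191 eV.

KE = 0.191 eV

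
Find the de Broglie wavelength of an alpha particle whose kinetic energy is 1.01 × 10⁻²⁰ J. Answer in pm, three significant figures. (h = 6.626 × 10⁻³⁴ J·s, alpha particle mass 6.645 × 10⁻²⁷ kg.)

p = √(2mKE) = √(2 × 6.645 × 10⁻²⁷ × 1.010 × 10⁻²⁰) = 1.159 × 10⁻²³ kg·m/s.
λ = h/p = 6.626 × 10⁻³⁴ / 1.159 × 10⁻²³ = 5.72 × 10⁻¹¹ m = 57.2 pm.

λ = 57.2 pm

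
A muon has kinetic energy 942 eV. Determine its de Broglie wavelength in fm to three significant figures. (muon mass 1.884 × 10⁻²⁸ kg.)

KE = 942 eV = 1.509 × 10⁻¹⁶ J.
p = √(2mKE) = √(2 × 1.884 × 10⁻²⁸ × 1.509 × 10⁻¹⁶) = 2.385 × 10⁻²² kg·m/s.
λ = h/p = 6.626 × 10⁻³⁴ / 2.385 × 10⁻²² = 2.78 × 10⁻¹² m = 2780 fm.

λ = 2780 fm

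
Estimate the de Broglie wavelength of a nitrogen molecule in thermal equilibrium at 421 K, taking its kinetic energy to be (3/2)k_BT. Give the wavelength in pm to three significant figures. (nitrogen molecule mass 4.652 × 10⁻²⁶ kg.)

KE = (3/2)k_BT = 1.5 × 1.381 × 10⁻²³ × 421 = 8.721 × 10⁻²¹ J.
p = √(2mKE) = √(2 × 4.652 × 10⁻²⁶ × 8.721 × 10⁻²¹) = 2.849 × 10⁻²³ kg·m/s.
λ = h/p = 2.33 × 10⁻¹¹ m = 23.3 pm.

λ = 23.3 pm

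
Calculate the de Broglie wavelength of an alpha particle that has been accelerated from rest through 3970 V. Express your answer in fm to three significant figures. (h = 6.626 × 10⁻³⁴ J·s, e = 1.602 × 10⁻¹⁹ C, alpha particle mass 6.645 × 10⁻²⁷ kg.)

KE = 2eV = 2 × 1.602 × 10⁻¹⁹ × 3970 = 1.272 × 10⁻¹⁵ J.
p = √(2mKE) = √(2 × 6.645 × 10⁻²⁷ × 1.272 × 10⁻¹⁵) = 4.112 × 10⁻²¹ kg·m/s.
λ = h/p = 6.626 × 10⁻³⁴ / 4.112 × 10⁻²¹ = 1.61 × 10⁻¹³ m = 161 fm.

λ = 161 fm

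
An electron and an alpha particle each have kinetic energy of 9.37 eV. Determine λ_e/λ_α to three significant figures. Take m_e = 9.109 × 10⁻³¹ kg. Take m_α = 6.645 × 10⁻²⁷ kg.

λ_e/λ_α = 85.4

At fixed KE, p = √(2mKE) so λ = h/p ∝ 1/√m.
λ_e/λ_α = √(m_α/m_e) = √(6.645 × 10⁻²⁷/9.109 × 10⁻³¹) = √(7295) = 85.4.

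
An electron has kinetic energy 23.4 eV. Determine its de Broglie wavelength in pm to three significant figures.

KE = 23.4 eV = 3.749 × 10⁻¹⁸ J.
p = √(2mKE) = √(2 × 9.109 × 10⁻³¹ × 3.749 × 10⁻¹⁸) = 2.613 × 10⁻²⁴ kg·m/s.
λ = h/p = 6.626 × 10⁻³⁴ / 2.613 × 10⁻²⁴ = 2.54 × 10⁻¹⁰ m = 254 pm.

λ = 254 pm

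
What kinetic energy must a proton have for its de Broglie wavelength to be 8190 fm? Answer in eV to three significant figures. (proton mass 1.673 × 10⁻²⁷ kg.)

KE = 12.2 eV

p = h/λ = 6.626 × 10⁻³⁴ / 8.190 × 10⁻¹² = 8.090 × 10⁻²³ kg·m/s.
KE = p²/(2m) = (8.090 × 10⁻²³)² / (2 × 1.673 × 10⁻²⁷) = 1.956 × 10⁻¹⁸ J = 12.2 eV.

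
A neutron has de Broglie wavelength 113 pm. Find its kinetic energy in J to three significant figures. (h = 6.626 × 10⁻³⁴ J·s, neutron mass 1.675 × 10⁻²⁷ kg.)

p = h/λ = 6.626 × 10⁻³⁴ / 1.130 × 10⁻¹⁰ = 5.864 × 10⁻²⁴ kg·m/s.
KE = p²/(2m) = (5.864 × 10⁻²⁴)² / (2 × 1.675 × 10⁻²⁷) = 1.026 × 10⁻²⁰ J = 1.03 × 10⁻²⁰ J.

KE = 1.03 × 10⁻²⁰ J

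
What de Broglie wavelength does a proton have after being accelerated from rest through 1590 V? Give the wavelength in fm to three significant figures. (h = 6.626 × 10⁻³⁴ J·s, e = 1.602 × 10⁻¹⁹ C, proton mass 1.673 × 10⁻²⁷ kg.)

λ = 718 fm

KE = eV = 1.602 × 10⁻¹⁹ × 1590 = 2.547 × 10⁻¹⁶ J.
p = √(2mKE) = √(2 × 1.673 × 10⁻²⁷ × 2.547 × 10⁻¹⁶) = 9.232 × 10⁻²² kg·m/s.
λ = h/p = 6.626 × 10⁻³⁴ / 9.232 × 10⁻²² = 7.18 × 10⁻¹³ m = 718 fm.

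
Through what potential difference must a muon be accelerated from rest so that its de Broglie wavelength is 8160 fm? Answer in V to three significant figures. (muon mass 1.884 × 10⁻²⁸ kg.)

V = 109 V

p = h/λ = 6.626 × 10⁻³⁴ / 8.160 × 10⁻¹² = 8.120 × 10⁻²³ kg·m/s.
KE = p²/(2m) = 1.750 × 10⁻¹⁷ J.
V = KE/e = 1.750 × 10⁻¹⁷ / (1.602 × 10⁻¹⁹) = 109 V.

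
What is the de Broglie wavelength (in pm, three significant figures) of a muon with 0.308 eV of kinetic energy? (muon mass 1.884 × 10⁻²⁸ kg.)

KE = 0.308 eV = 4.934 × 10⁻²⁰ J.
p = √(2mKE) = √(2 × 1.884 × 10⁻²⁸ × 4.934 × 10⁻²⁰) = 4.312 × 10⁻²⁴ kg·m/s.
λ = h/p = 6.626 × 10⁻³⁴ / 4.312 × 10⁻²⁴ = 1.54 × 10⁻¹⁰ m = 154 pm.

λ = 154 pm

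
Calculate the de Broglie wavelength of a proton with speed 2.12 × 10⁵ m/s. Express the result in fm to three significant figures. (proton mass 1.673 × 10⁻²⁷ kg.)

λ = 1870 fm

p = mv = 1.673 × 10⁻²⁷ × 2.12 × 10⁵ = 3.547 × 10⁻²² kg·m/s.
λ = h/p = 6.626 × 10⁻³⁴ / 3.547 × 10⁻²² = 1.87 × 10⁻¹² m = 1870 fm.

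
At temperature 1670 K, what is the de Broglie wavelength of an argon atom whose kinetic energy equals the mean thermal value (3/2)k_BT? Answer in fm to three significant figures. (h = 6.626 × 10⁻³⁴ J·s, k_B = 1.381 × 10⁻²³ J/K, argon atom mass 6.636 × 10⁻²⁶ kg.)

λ = 9780 fm

KE = (3/2)k_BT = 1.5 × 1.381 × 10⁻²³ × 1670 = 3.459 × 10⁻²⁰ J.
p = √(2mKE) = √(2 × 6.636 × 10⁻²⁶ × 3.459 × 10⁻²⁰) = 6.776 × 10⁻²³ kg·m/s.
λ = h/p = 9.78 × 10⁻¹² m = 9780 fm.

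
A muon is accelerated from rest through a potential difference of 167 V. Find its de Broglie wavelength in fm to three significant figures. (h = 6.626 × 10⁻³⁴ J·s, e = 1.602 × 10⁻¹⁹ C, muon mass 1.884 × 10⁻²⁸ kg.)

KE = eV = 1.602 × 10⁻¹⁹ × 167.0 = 2.675 × 10⁻¹⁷ J.
p = √(2mKE) = √(2 × 1.884 × 10⁻²⁸ × 2.675 × 10⁻¹⁷) = 1.004 × 10⁻²² kg·m/s.
λ = h/p = 6.626 × 10⁻³⁴ / 1.004 × 10⁻²² = 6.60 × 10⁻¹² m = 6600 fm.

λ = 6600 fm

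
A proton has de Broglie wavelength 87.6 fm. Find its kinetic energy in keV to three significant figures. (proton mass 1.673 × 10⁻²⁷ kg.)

p = h/λ = 6.626 × 10⁻³⁴ / 8.760 × 10⁻¹⁴ = 7.564 × 10⁻²¹ kg·m/s.
KE = p²/(2m) = (7.564 × 10⁻²¹)² / (2 × 1.673 × 10⁻²⁷) = 1.710 × 10⁻¹⁴ J = 107 keV.

KE = 107 keV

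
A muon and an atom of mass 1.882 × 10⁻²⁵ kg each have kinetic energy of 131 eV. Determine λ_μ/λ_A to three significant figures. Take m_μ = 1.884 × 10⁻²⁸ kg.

At fixed KE, p = √(2mKE) so λ = h/p ∝ 1/√m.
λ_μ/λ_A = √(m_A/m_μ) = √(1.882 × 10⁻²⁵/1.884 × 10⁻²⁸) = √(998.9) = 31.6.

λ_μ/λ_A = 31.6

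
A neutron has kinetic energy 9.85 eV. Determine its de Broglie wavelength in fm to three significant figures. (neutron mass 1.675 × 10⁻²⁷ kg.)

λ = 9110 fm

KE = 9.85 eV = 1.578 × 10⁻¹⁸ J.
p = √(2mKE) = √(2 × 1.675 × 10⁻²⁷ × 1.578 × 10⁻¹⁸) = 7.271 × 10⁻²³ kg·m/s.
λ = h/p = 6.626 × 10⁻³⁴ / 7.271 × 10⁻²³ = 9.11 × 10⁻¹² m = 9110 fm.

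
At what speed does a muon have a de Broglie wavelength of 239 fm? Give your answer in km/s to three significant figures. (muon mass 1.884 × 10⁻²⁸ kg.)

p = h/λ = 6.626 × 10⁻³⁴ / 2.390 × 10⁻¹³ = 2.772 × 10⁻²¹ kg·m/s.
v = p/m = 2.772 × 10⁻²¹ / 1.884 × 10⁻²⁸ = 1.47 × 10⁷ m/s = 1.47 × 10⁴ km/s.

v = 1.47 × 10⁴ km/s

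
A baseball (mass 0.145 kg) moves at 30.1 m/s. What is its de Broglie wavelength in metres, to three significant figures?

λ = 1.52 × 10⁻³⁴ m

p = mv = 0.145 × 30.1 = 4.365 kg·m/s.
λ = h/p = 6.626 × 10⁻³⁴ / 4.365 = 1.52 × 10⁻³⁴ m.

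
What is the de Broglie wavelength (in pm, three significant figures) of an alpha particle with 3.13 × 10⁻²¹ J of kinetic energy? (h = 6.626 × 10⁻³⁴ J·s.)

p = √(2mKE) = √(2 × 6.645 × 10⁻²⁷ × 3.130 × 10⁻²¹) = 6.450 × 10⁻²⁴ kg·m/s.
λ = h/p = 6.626 × 10⁻³⁴ / 6.450 × 10⁻²⁴ = 1.03 × 10⁻¹⁰ m = 103 pm.

λ = 103 pm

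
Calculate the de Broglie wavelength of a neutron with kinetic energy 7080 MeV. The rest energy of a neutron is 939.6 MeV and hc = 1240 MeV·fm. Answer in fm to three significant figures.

λ = 0.156 fm

Total energy E = KE + m₀c² = 7080 + 939.6 = 8019.6 MeV.
(pc)² = E² − (m₀c²)² = (8019.6)² − (939.6)² = 6.343 × 10⁷ MeV², so pc = 7964 MeV.
λ = hc/(pc) = 1240 MeV·fm / 7964 MeV = 0.156 fm.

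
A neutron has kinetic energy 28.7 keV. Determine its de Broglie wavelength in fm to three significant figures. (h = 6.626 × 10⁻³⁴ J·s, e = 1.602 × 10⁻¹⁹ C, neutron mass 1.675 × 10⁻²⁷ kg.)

λ = 169 fm

KE = 28.7 keV = 4.598 × 10⁻¹⁵ J.
p = √(2mKE) = √(2 × 1.675 × 10⁻²⁷ × 4.598 × 10⁻¹⁵) = 3.925 × 10⁻²¹ kg·m/s.
λ = h/p = 6.626 × 10⁻³⁴ / 3.925 × 10⁻²¹ = 1.69 × 10⁻¹³ m = 169 fm.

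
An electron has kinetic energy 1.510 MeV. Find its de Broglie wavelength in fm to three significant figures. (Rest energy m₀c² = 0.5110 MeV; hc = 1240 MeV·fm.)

Total energy E = KE + m₀c² = 1.510 + 0.5110 = 2.0210 MeV.
(pc)² = E² − (m₀c²)² = (2.0210)² − (0.5110)² = 3.823 MeV², so pc = 1.955 MeV.
λ = hc/(pc) = 1240 MeV·fm / 1.955 MeV = 634 fm.

λ = 634 fm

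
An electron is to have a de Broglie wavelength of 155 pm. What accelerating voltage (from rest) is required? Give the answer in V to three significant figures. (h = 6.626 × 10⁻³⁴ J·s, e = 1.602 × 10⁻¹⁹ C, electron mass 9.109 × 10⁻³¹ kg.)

p = h/λ = 6.626 × 10⁻³⁴ / 1.550 × 10⁻¹⁰ = 4.275 × 10⁻²⁴ kg·m/s.
KE = p²/(2m) = 1.003 × 10⁻¹⁷ J.
V = KE/e = 1.003 × 10⁻¹⁷ / (1.602 × 10⁻¹⁹) = 62.6 V.

V = 62.6 V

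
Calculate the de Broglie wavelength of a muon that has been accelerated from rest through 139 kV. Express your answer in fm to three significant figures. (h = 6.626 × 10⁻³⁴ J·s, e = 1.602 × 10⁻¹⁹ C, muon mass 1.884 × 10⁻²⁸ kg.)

λ = 229 fm

KE = eV = 1.602 × 10⁻¹⁹ × 1.390 × 10⁵ = 2.227 × 10⁻¹⁴ J.
p = √(2mKE) = √(2 × 1.884 × 10⁻²⁸ × 2.227 × 10⁻¹⁴) = 2.897 × 10⁻²¹ kg·m/s.
λ = h/p = 6.626 × 10⁻³⁴ / 2.897 × 10⁻²¹ = 2.29 × 10⁻¹³ m = 229 fm.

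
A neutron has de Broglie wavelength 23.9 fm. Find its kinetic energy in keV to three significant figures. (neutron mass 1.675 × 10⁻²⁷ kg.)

KE = 1430 keV

p = h/λ = 6.626 × 10⁻³⁴ / 2.390 × 10⁻¹⁴ = 2.772 × 10⁻²⁰ kg·m/s.
KE = p²/(2m) = (2.772 × 10⁻²⁰)² / (2 × 1.675 × 10⁻²⁷) = 2.294 × 10⁻¹³ J = 1430 keV.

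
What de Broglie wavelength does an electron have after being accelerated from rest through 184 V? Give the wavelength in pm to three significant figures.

λ = 90.4 pm

KE = eV = 1.602 × 10⁻¹⁹ × 184.0 = 2.948 × 10⁻¹⁷ J.
p = √(2mKE) = √(2 × 9.109 × 10⁻³¹ × 2.948 × 10⁻¹⁷) = 7.328 × 10⁻²⁴ kg·m/s.
λ = h/p = 6.626 × 10⁻³⁴ / 7.328 × 10⁻²⁴ = 9.04 × 10⁻¹¹ m = 90.4 pm.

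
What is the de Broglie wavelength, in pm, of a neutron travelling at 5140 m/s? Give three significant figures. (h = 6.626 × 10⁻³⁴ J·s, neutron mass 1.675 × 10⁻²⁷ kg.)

λ = 77.0 pm

p = mv = 1.675 × 10⁻²⁷ × 5140 = 8.610 × 10⁻²⁴ kg·m/s.
λ = h/p = 6.626 × 10⁻³⁴ / 8.610 × 10⁻²⁴ = 7.70 × 10⁻¹¹ m = 77.0 pm.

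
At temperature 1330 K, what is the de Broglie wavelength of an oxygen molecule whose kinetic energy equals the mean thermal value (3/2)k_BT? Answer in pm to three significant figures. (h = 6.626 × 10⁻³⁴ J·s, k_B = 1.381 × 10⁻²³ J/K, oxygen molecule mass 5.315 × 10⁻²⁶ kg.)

KE = (3/2)k_BT = 1.5 × 1.381 × 10⁻²³ × 1330 = 2.755 × 10⁻²⁰ J.
p = √(2mKE) = √(2 × 5.315 × 10⁻²⁶ × 2.755 × 10⁻²⁰) = 5.412 × 10⁻²³ kg·m/s.
λ = h/p = 1.22 × 10⁻¹¹ m = 12.2 pm.

λ = 12.2 pm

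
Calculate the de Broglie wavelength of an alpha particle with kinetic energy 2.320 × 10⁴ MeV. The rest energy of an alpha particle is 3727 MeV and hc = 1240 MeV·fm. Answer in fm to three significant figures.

Total energy E = KE + m₀c² = 2.320 × 10⁴ + 3727 = 26927 MeV.
(pc)² = E² − (m₀c²)² = (26927)² − (3727)² = 7.112 × 10⁸ MeV², so pc = 2.667 × 10⁴ MeV.
λ = hc/(pc) = 1240 MeV·fm / 2.667 × 10⁴ MeV = 0.0465 fm.

λ = 0.0465 fm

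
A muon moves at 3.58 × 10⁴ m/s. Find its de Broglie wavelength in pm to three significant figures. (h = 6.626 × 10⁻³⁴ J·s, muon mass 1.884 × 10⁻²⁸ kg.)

λ = 98.2 pm

p = mv = 1.884 × 10⁻²⁸ × 3.58 × 10⁴ = 6.745 × 10⁻²⁴ kg·m/s.
λ = h/p = 6.626 × 10⁻³⁴ / 6.745 × 10⁻²⁴ = 9.82 × 10⁻¹¹ m = 98.2 pm.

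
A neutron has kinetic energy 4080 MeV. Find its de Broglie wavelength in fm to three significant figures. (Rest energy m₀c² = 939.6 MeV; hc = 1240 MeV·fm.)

λ = 0.251 fm

Total energy E = KE + m₀c² = 4080 + 939.6 = 5019.6 MeV.
(pc)² = E² − (m₀c²)² = (5019.6)² − (939.6)² = 2.431 × 10⁷ MeV², so pc = 4931 MeV.
λ = hc/(pc) = 1240 MeV·fm / 4931 MeV = 0.251 fm.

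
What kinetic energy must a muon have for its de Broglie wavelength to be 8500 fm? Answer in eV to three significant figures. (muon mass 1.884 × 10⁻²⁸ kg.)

KE = 101 eV

p = h/λ = 6.626 × 10⁻³⁴ / 8.500 × 10⁻¹² = 7.795 × 10⁻²³ kg·m/s.
KE = p²/(2m) = (7.795 × 10⁻²³)² / (2 × 1.884 × 10⁻²⁸) = 1.613 × 10⁻¹⁷ J = 101 eV.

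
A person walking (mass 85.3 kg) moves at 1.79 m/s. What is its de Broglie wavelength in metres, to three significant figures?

p = mv = 85.3 × 1.79 = 1.527 × 10² kg·m/s.
λ = h/p = 6.626 × 10⁻³⁴ / 1.527 × 10² = 4.34 × 10⁻³⁶ m.

λ = 4.34 × 10⁻³⁶ m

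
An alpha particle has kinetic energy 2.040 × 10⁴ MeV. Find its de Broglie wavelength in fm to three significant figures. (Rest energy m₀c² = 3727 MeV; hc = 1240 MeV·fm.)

Total energy E = KE + m₀c² = 2.040 × 10⁴ + 3727 = 24127 MeV.
(pc)² = E² − (m₀c²)² = (24127)² − (3727)² = 5.682 × 10⁸ MeV², so pc = 2.384 × 10⁴ MeV.
λ = hc/(pc) = 1240 MeV·fm / 2.384 × 10⁴ MeV = 0.0520 fm.

λ = 0.0520 fm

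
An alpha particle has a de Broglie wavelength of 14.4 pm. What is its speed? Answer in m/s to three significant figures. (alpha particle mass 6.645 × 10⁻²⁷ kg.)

v = 6920 m/s

p = h/λ = 6.626 × 10⁻³⁴ / 1.440 × 10⁻¹¹ = 4.601 × 10⁻²³ kg·m/s.
v = p/m = 4.601 × 10⁻²³ / 6.645 × 10⁻²⁷ = 6.92 × 10³ m/s = 6920 m/s.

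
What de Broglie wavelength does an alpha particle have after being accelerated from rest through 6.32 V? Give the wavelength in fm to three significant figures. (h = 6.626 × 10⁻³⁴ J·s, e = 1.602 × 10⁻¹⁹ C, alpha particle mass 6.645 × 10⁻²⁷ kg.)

KE = 2eV = 2 × 1.602 × 10⁻¹⁹ × 6.320 = 2.025 × 10⁻¹⁸ J.
p = √(2mKE) = √(2 × 6.645 × 10⁻²⁷ × 2.025 × 10⁻¹⁸) = 1.640 × 10⁻²² kg·m/s.
λ = h/p = 6.626 × 10⁻³⁴ / 1.640 × 10⁻²² = 4.04 × 10⁻¹² m = 4040 fm.

λ = 4040 fm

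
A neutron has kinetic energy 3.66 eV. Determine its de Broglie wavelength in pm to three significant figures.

λ = 15.0 pm

KE = 3.66 eV = 5.863 × 10⁻¹⁹ J.
p = √(2mKE) = √(2 × 1.675 × 10⁻²⁷ × 5.863 × 10⁻¹⁹) = 4.432 × 10⁻²³ kg·m/s.
λ = h/p = 6.626 × 10⁻³⁴ / 4.432 × 10⁻²³ = 1.50 × 10⁻¹¹ m = 15.0 pm.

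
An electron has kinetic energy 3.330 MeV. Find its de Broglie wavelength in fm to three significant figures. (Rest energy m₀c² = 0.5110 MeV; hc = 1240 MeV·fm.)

λ = 326 fm

Total energy E = KE + m₀c² = 3.330 + 0.5110 = 3.8410 MeV.
(pc)² = E² − (m₀c²)² = (3.8410)² − (0.5110)² = 14.49 MeV², so pc = 3.807 MeV.
λ = hc/(pc) = 1240 MeV·fm / 3.807 MeV = 326 fm.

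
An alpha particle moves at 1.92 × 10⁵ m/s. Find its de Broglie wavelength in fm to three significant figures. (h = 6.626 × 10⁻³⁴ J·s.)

λ = 519 fm

p = mv = 6.645 × 10⁻²⁷ × 1.92 × 10⁵ = 1.276 × 10⁻²¹ kg·m/s.
λ = h/p = 6.626 × 10⁻³⁴ / 1.276 × 10⁻²¹ = 5.19 × 10⁻¹³ m = 519 fm.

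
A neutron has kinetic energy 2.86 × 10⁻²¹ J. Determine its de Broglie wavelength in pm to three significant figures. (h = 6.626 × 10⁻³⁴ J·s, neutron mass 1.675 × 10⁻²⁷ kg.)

p = √(2mKE) = √(2 × 1.675 × 10⁻²⁷ × 2.860 × 10⁻²¹) = 3.095 × 10⁻²⁴ kg·m/s.
λ = h/p = 6.626 × 10⁻³⁴ / 3.095 × 10⁻²⁴ = 2.14 × 10⁻¹⁰ m = 214 pm.

λ = 214 pm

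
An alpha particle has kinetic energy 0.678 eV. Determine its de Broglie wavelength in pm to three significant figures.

λ = 17.4 pm

KE = 0.678 eV = 1.086 × 10⁻¹⁹ J.
p = √(2mKE) = √(2 × 6.645 × 10⁻²⁷ × 1.086 × 10⁻¹⁹) = 3.799 × 10⁻²³ kg·m/s.
λ = h/p = 6.626 × 10⁻³⁴ / 3.799 × 10⁻²³ = 1.74 × 10⁻¹¹ m = 17.4 pm.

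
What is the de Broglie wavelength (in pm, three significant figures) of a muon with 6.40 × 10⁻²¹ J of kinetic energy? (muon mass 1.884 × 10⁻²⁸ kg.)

p = √(2mKE) = √(2 × 1.884 × 10⁻²⁸ × 6.400 × 10⁻²¹) = 1.553 × 10⁻²⁴ kg·m/s.
λ = h/p = 6.626 × 10⁻³⁴ / 1.553 × 10⁻²⁴ = 4.27 × 10⁻¹⁰ m = 427 pm.

λ = 427 pm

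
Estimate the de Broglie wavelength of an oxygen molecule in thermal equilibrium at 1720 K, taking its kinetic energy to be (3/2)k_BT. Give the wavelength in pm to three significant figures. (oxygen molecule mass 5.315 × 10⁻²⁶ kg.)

λ = 10.8 pm

KE = (3/2)k_BT = 1.5 × 1.381 × 10⁻²³ × 1720 = 3.563 × 10⁻²⁰ J.
p = √(2mKE) = √(2 × 5.315 × 10⁻²⁶ × 3.563 × 10⁻²⁰) = 6.154 × 10⁻²³ kg·m/s.
λ = h/p = 1.08 × 10⁻¹¹ m = 10.8 pm.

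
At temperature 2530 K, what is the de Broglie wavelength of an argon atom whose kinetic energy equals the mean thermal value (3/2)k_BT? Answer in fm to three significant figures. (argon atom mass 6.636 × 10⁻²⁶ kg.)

λ = 7940 fm

KE = (3/2)k_BT = 1.5 × 1.381 × 10⁻²³ × 2530 = 5.241 × 10⁻²⁰ J.
p = √(2mKE) = √(2 × 6.636 × 10⁻²⁶ × 5.241 × 10⁻²⁰) = 8.340 × 10⁻²³ kg·m/s.
λ = h/p = 7.94 × 10⁻¹² m = 7940 fm.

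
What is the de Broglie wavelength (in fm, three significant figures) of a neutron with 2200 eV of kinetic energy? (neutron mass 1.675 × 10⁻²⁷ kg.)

λ = 610 fm

KE = 2200 eV = 3.524 × 10⁻¹⁶ J.
p = √(2mKE) = √(2 × 1.675 × 10⁻²⁷ × 3.524 × 10⁻¹⁶) = 1.087 × 10⁻²¹ kg·m/s.
λ = h/p = 6.626 × 10⁻³⁴ / 1.087 × 10⁻²¹ = 6.10 × 10⁻¹³ m = 610 fm.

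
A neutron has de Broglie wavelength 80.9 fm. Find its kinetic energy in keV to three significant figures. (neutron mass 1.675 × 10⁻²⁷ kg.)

p = h/λ = 6.626 × 10⁻³⁴ / 8.090 × 10⁻¹⁴ = 8.190 × 10⁻²¹ kg·m/s.
KE = p²/(2m) = (8.190 × 10⁻²¹)² / (2 × 1.675 × 10⁻²⁷) = 2.002 × 10⁻¹⁴ J = 125 keV.

KE = 125 keV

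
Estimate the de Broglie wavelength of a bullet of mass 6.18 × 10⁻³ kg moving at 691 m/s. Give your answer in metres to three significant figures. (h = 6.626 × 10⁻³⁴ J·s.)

p = mv = 6.18 × 10⁻³ × 691 = 4.270 kg·m/s.
λ = h/p = 6.626 × 10⁻³⁴ / 4.270 = 1.55 × 10⁻³⁴ m.

λ = 1.55 × 10⁻³⁴ m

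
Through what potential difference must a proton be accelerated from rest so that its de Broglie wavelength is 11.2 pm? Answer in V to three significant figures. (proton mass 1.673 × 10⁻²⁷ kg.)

p = h/λ = 6.626 × 10⁻³⁴ / 1.120 × 10⁻¹¹ = 5.916 × 10⁻²³ kg·m/s.
KE = p²/(2m) = 1.046 × 10⁻¹⁸ J.
V = KE/e = 1.046 × 10⁻¹⁸ / (1.602 × 10⁻¹⁹) = 6.53 V.

V = 6.53 V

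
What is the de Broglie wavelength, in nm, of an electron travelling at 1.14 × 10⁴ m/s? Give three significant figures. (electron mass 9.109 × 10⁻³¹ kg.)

p = mv = 9.109 × 10⁻³¹ × 1.14 × 10⁴ = 1.038 × 10⁻²⁶ kg·m/s.
λ = h/p = 6.626 × 10⁻³⁴ / 1.038 × 10⁻²⁶ = 6.38 × 10⁻⁸ m = 63.8 nm.

λ = 63.8 nm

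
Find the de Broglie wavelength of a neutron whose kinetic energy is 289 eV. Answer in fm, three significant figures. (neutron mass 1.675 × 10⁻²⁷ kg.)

KE = 289 eV = 4.630 × 10⁻¹⁷ J.
p = √(2mKE) = √(2 × 1.675 × 10⁻²⁷ × 4.630 × 10⁻¹⁷) = 3.938 × 10⁻²² kg·m/s.
λ = h/p = 6.626 × 10⁻³⁴ / 3.938 × 10⁻²² = 1.68 × 10⁻¹² m = 1680 fm.

λ = 1680 fm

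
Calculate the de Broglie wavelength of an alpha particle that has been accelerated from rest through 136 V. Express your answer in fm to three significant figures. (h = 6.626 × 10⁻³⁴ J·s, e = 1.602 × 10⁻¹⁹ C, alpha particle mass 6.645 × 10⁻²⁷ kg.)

λ = 871 fm

KE = 2eV = 2 × 1.602 × 10⁻¹⁹ × 136.0 = 4.357 × 10⁻¹⁷ J.
p = √(2mKE) = √(2 × 6.645 × 10⁻²⁷ × 4.357 × 10⁻¹⁷) = 7.610 × 10⁻²² kg·m/s.
λ = h/p = 6.626 × 10⁻³⁴ / 7.610 × 10⁻²² = 8.71 × 10⁻¹³ m = 871 fm.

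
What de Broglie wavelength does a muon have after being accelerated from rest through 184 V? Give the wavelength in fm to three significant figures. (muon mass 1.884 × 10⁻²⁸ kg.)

KE = eV = 1.602 × 10⁻¹⁹ × 184.0 = 2.948 × 10⁻¹⁷ J.
p = √(2mKE) = √(2 × 1.884 × 10⁻²⁸ × 2.948 × 10⁻¹⁷) = 1.054 × 10⁻²² kg·m/s.
λ = h/p = 6.626 × 10⁻³⁴ / 1.054 × 10⁻²² = 6.29 × 10⁻¹² m = 6290 fm.

λ = 6290 fm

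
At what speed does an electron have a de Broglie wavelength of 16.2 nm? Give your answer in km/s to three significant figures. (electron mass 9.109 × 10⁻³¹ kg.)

v = 44.9 km/s

p = h/λ = 6.626 × 10⁻³⁴ / 1.620 × 10⁻⁸ = 4.090 × 10⁻²⁶ kg·m/s.
v = p/m = 4.090 × 10⁻²⁶ / 9.109 × 10⁻³¹ = 4.49 × 10⁴ m/s = 44.9 km/s.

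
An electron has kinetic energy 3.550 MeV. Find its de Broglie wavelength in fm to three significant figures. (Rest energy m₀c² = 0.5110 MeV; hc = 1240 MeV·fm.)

λ = 308 fm

Total energy E = KE + m₀c² = 3.550 + 0.5110 = 4.0610 MeV.
(pc)² = E² − (m₀c²)² = (4.0610)² − (0.5110)² = 16.23 MeV², so pc = 4.029 MeV.
λ = hc/(pc) = 1240 MeV·fm / 4.029 MeV = 308 fm.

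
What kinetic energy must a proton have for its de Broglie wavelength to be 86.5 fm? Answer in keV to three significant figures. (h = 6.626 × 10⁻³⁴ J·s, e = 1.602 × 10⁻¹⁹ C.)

p = h/λ = 6.626 × 10⁻³⁴ / 8.650 × 10⁻¹⁴ = 7.660 × 10⁻²¹ kg·m/s.
KE = p²/(2m) = (7.660 × 10⁻²¹)² / (2 × 1.673 × 10⁻²⁷) = 1.754 × 10⁻¹⁴ J = 109 keV.

KE = 109 keV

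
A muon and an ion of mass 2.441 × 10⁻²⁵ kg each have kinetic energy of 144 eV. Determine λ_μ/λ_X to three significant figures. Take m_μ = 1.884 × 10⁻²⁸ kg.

At fixed KE, p = √(2mKE) so λ = h/p ∝ 1/√m.
λ_μ/λ_X = √(m_X/m_μ) = √(2.441 × 10⁻²⁵/1.884 × 10⁻²⁸) = √(1296) = 36.0.

λ_μ/λ_X = 36.0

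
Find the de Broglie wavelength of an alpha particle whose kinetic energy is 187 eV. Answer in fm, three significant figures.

λ = 1050 fm

KE = 187 eV = 2.996 × 10⁻¹⁷ J.
p = √(2mKE) = √(2 × 6.645 × 10⁻²⁷ × 2.996 × 10⁻¹⁷) = 6.310 × 10⁻²² kg·m/s.
λ = h/p = 6.626 × 10⁻³⁴ / 6.310 × 10⁻²² = 1.05 × 10⁻¹² m = 1050 fm.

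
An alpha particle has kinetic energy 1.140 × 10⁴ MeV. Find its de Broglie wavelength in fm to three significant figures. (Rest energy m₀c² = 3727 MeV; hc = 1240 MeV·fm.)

λ = 0.0846 fm

Total energy E = KE + m₀c² = 1.140 × 10⁴ + 3727 = 15127 MeV.
(pc)² = E² − (m₀c²)² = (15127)² − (3727)² = 2.149 × 10⁸ MeV², so pc = 1.466 × 10⁴ MeV.
λ = hc/(pc) = 1240 MeV·fm / 1.466 × 10⁴ MeV = 0.0846 fm.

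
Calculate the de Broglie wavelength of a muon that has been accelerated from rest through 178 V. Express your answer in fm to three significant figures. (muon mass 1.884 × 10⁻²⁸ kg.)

λ = 6390 fm

KE = eV = 1.602 × 10⁻¹⁹ × 178.0 = 2.852 × 10⁻¹⁷ J.
p = √(2mKE) = √(2 × 1.884 × 10⁻²⁸ × 2.852 × 10⁻¹⁷) = 1.037 × 10⁻²² kg·m/s.
λ = h/p = 6.626 × 10⁻³⁴ / 1.037 × 10⁻²² = 6.39 × 10⁻¹² m = 6390 fm.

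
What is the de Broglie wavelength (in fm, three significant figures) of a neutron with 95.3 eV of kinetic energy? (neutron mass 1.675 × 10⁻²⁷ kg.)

KE = 95.3 eV = 1.527 × 10⁻¹⁷ J.
p = √(2mKE) = √(2 × 1.675 × 10⁻²⁷ × 1.527 × 10⁻¹⁷) = 2.262 × 10⁻²² kg·m/s.
λ = h/p = 6.626 × 10⁻³⁴ / 2.262 × 10⁻²² = 2.93 × 10⁻¹² m = 2930 fm.

λ = 2930 fm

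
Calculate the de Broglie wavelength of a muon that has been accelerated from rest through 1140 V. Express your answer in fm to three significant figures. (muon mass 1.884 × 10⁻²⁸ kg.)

λ = 2530 fm

KE = eV = 1.602 × 10⁻¹⁹ × 1140 = 1.826 × 10⁻¹⁶ J.
p = √(2mKE) = √(2 × 1.884 × 10⁻²⁸ × 1.826 × 10⁻¹⁶) = 2.623 × 10⁻²² kg·m/s.
λ = h/p = 6.626 × 10⁻³⁴ / 2.623 × 10⁻²² = 2.53 × 10⁻¹² m = 2530 fm.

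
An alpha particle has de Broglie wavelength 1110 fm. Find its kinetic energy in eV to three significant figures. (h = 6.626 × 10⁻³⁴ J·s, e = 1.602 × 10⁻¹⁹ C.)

p = h/λ = 6.626 × 10⁻³⁴ / 1.110 × 10⁻¹² = 5.969 × 10⁻²² kg·m/s.
KE = p²/(2m) = (5.969 × 10⁻²²)² / (2 × 6.645 × 10⁻²⁷) = 2.681 × 10⁻¹⁷ J = 167 eV.

KE = 167 eV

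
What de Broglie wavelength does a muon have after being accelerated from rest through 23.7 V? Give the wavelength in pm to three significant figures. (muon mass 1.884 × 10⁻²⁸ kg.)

λ = 17.5 pm

KE = eV = 1.602 × 10⁻¹⁹ × 23.70 = 3.797 × 10⁻¹⁸ J.
p = √(2mKE) = √(2 × 1.884 × 10⁻²⁸ × 3.797 × 10⁻¹⁸) = 3.782 × 10⁻²³ kg·m/s.
λ = h/p = 6.626 × 10⁻³⁴ / 3.782 × 10⁻²³ = 1.75 × 10⁻¹¹ m = 17.5 pm.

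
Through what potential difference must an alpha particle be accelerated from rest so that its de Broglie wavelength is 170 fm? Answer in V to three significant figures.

V = 3570 V

p = h/λ = 6.626 × 10⁻³⁴ / 1.700 × 10⁻¹³ = 3.898 × 10⁻²¹ kg·m/s.
KE = p²/(2m) = 1.143 × 10⁻¹⁵ J.
V = KE/2e = 1.143 × 10⁻¹⁵ / (2 × 1.602 × 10⁻¹⁹) = 3570 V.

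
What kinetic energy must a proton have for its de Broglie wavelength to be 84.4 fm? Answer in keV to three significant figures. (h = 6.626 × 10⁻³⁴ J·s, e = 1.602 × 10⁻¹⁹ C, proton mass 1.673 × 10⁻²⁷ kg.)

p = h/λ = 6.626 × 10⁻³⁴ / 8.440 × 10⁻¹⁴ = 7.851 × 10⁻²¹ kg·m/s.
KE = p²/(2m) = (7.851 × 10⁻²¹)² / (2 × 1.673 × 10⁻²⁷) = 1.842 × 10⁻¹⁴ J = 115 keV.

KE = 115 keV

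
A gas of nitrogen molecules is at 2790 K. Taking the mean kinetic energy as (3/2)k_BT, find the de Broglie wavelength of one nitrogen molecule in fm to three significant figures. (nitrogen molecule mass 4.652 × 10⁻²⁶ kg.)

λ = 9040 fm

KE = (3/2)k_BT = 1.5 × 1.381 × 10⁻²³ × 2790 = 5.779 × 10⁻²⁰ J.
p = √(2mKE) = √(2 × 4.652 × 10⁻²⁶ × 5.779 × 10⁻²⁰) = 7.333 × 10⁻²³ kg·m/s.
λ = h/p = 9.04 × 10⁻¹² m = 9040 fm.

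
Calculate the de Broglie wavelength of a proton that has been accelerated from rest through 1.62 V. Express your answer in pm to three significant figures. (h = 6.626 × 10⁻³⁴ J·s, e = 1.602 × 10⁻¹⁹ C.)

λ = 22.5 pm

KE = eV = 1.602 × 10⁻¹⁹ × 1.620 = 2.595 × 10⁻¹⁹ J.
p = √(2mKE) = √(2 × 1.673 × 10⁻²⁷ × 2.595 × 10⁻¹⁹) = 2.947 × 10⁻²³ kg·m/s.
λ = h/p = 6.626 × 10⁻³⁴ / 2.947 × 10⁻²³ = 2.25 × 10⁻¹¹ m = 22.5 pm.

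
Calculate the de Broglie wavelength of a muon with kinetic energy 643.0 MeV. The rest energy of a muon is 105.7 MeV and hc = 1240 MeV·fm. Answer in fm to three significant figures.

λ = 1.67 fm

Total energy E = KE + m₀c² = 643.0 + 105.7 = 748.7 MeV.
(pc)² = E² − (m₀c²)² = (748.7)² − (105.7)² = 5.494 × 10⁵ MeV², so pc = 741.2 MeV.
λ = hc/(pc) = 1240 MeV·fm / 741.2 MeV = 1.67 fm.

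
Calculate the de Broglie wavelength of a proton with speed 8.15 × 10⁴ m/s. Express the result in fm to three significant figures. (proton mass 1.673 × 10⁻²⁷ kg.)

λ = 4860 fm

p = mv = 1.673 × 10⁻²⁷ × 8.15 × 10⁴ = 1.363 × 10⁻²² kg·m/s.
λ = h/p = 6.626 × 10⁻³⁴ / 1.363 × 10⁻²² = 4.86 × 10⁻¹² m = 4860 fm.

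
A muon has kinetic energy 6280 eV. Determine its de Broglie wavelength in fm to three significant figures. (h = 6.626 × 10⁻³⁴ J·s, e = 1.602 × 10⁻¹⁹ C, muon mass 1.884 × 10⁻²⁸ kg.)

KE = 6280 eV = 1.006 × 10⁻¹⁵ J.
p = √(2mKE) = √(2 × 1.884 × 10⁻²⁸ × 1.006 × 10⁻¹⁵) = 6.157 × 10⁻²² kg·m/s.
λ = h/p = 6.626 × 10⁻³⁴ / 6.157 × 10⁻²² = 1.08 × 10⁻¹² m = 1080 fm.

λ = 1080 fm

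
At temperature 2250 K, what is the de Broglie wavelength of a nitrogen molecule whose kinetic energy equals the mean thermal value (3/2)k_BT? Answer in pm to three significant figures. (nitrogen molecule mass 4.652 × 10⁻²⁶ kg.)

KE = (3/2)k_BT = 1.5 × 1.381 × 10⁻²³ × 2250 = 4.661 × 10⁻²⁰ J.
p = √(2mKE) = √(2 × 4.652 × 10⁻²⁶ × 4.661 × 10⁻²⁰) = 6.585 × 10⁻²³ kg·m/s.
λ = h/p = 1.01 × 10⁻¹¹ m = 10.1 pm.

λ = 10.1 pm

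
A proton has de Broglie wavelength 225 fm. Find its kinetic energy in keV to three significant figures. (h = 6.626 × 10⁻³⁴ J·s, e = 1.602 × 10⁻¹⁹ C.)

KE = 16.2 keV

p = h/λ = 6.626 × 10⁻³⁴ / 2.250 × 10⁻¹³ = 2.945 × 10⁻²¹ kg·m/s.
KE = p²/(2m) = (2.945 × 10⁻²¹)² / (2 × 1.673 × 10⁻²⁷) = 2.592 × 10⁻¹⁵ J = 16.2 keV.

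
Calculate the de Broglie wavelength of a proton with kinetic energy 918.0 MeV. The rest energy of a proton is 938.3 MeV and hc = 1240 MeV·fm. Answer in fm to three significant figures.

Total energy E = KE + m₀c² = 918.0 + 938.3 = 1856.3 MeV.
(pc)² = E² − (m₀c²)² = (1856.3)² − (938.3)² = 2.565 × 10⁶ MeV², so pc = 1602 MeV.
λ = hc/(pc) = 1240 MeV·fm / 1602 MeV = 0.774 fm.

λ = 0.774 fm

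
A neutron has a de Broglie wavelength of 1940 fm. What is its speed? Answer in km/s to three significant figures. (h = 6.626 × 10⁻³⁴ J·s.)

v = 204 km/s

p = h/λ = 6.626 × 10⁻³⁴ / 1.940 × 10⁻¹² = 3.415 × 10⁻²² kg·m/s.
v = p/m = 3.415 × 10⁻²² / 1.675 × 10⁻²⁷ = 2.04 × 10⁵ m/s = 204 km/s.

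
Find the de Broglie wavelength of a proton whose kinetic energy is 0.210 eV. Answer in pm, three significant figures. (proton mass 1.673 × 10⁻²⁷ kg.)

λ = 62.5 pm

KE = 0.210 eV = 3.364 × 10⁻²⁰ J.
p = √(2mKE) = √(2 × 1.673 × 10⁻²⁷ × 3.364 × 10⁻²⁰) = 1.061 × 10⁻²³ kg·m/s.
λ = h/p = 6.626 × 10⁻³⁴ / 1.061 × 10⁻²³ = 6.25 × 10⁻¹¹ m = 62.5 pm.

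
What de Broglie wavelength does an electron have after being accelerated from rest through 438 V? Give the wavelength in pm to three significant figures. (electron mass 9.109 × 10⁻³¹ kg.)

λ = 58.6 pm

KE = eV = 1.602 × 10⁻¹⁹ × 438.0 = 7.017 × 10⁻¹⁷ J.
p = √(2mKE) = √(2 × 9.109 × 10⁻³¹ × 7.017 × 10⁻¹⁷) = 1.131 × 10⁻²³ kg·m/s.
λ = h/p = 6.626 × 10⁻³⁴ / 1.131 × 10⁻²³ = 5.86 × 10⁻¹¹ m = 58.6 pm.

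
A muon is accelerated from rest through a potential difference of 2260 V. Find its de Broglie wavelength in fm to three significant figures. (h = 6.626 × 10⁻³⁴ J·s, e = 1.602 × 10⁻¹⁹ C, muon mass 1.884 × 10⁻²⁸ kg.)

KE = eV = 1.602 × 10⁻¹⁹ × 2260 = 3.621 × 10⁻¹⁶ J.
p = √(2mKE) = √(2 × 1.884 × 10⁻²⁸ × 3.621 × 10⁻¹⁶) = 3.694 × 10⁻²² kg·m/s.
λ = h/p = 6.626 × 10⁻³⁴ / 3.694 × 10⁻²² = 1.79 × 10⁻¹² m = 1790 fm.

λ = 1790 fm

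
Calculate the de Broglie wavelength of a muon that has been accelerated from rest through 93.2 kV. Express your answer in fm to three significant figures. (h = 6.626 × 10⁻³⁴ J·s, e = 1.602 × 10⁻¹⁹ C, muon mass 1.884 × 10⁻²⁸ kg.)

KE = eV = 1.602 × 10⁻¹⁹ × 9.320 × 10⁴ = 1.493 × 10⁻¹⁴ J.
p = √(2mKE) = √(2 × 1.884 × 10⁻²⁸ × 1.493 × 10⁻¹⁴) = 2.372 × 10⁻²¹ kg·m/s.
λ = h/p = 6.626 × 10⁻³⁴ / 2.372 × 10⁻²¹ = 2.79 × 10⁻¹³ m = 279 fm.

λ = 279 fm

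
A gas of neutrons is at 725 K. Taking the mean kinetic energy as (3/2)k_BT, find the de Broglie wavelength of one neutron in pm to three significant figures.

λ = 93.4 pm

KE = (3/2)k_BT = 1.5 × 1.381 × 10⁻²³ × 725 = 1.502 × 10⁻²⁰ J.
p = √(2mKE) = √(2 × 1.675 × 10⁻²⁷ × 1.502 × 10⁻²⁰) = 7.093 × 10⁻²⁴ kg·m/s.
λ = h/p = 9.34 × 10⁻¹¹ m = 93.4 pm.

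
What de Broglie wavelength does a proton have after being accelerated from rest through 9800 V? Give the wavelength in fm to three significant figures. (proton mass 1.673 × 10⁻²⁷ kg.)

KE = eV = 1.602 × 10⁻¹⁹ × 9800 = 1.570 × 10⁻¹⁵ J.
p = √(2mKE) = √(2 × 1.673 × 10⁻²⁷ × 1.570 × 10⁻¹⁵) = 2.292 × 10⁻²¹ kg·m/s.
λ = h/p = 6.626 × 10⁻³⁴ / 2.292 × 10⁻²¹ = 2.89 × 10⁻¹³ m = 289 fm.

λ = 289 fm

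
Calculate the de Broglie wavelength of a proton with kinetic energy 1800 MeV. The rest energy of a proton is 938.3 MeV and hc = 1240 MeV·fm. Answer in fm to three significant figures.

λ = 0.482 fm

Total energy E = KE + m₀c² = 1800 + 938.3 = 2738.3 MeV.
(pc)² = E² − (m₀c²)² = (2738.3)² − (938.3)² = 6.618 × 10⁶ MeV², so pc = 2573 MeV.
λ = hc/(pc) = 1240 MeV·fm / 2573 MeV = 0.482 fm.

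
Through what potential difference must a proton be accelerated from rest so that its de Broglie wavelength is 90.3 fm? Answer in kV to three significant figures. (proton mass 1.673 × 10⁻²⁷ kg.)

p = h/λ = 6.626 × 10⁻³⁴ / 9.030 × 10⁻¹⁴ = 7.338 × 10⁻²¹ kg·m/s.
KE = p²/(2m) = 1.609 × 10⁻¹⁴ J.
V = KE/e = 1.609 × 10⁻¹⁴ / (1.602 × 10⁻¹⁹) = 100 kV.

V = 100 kV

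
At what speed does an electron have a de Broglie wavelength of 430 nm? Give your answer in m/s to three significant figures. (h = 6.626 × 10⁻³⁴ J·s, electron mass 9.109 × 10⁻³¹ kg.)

p = h/λ = 6.626 × 10⁻³⁴ / 4.300 × 10⁻⁷ = 1.541 × 10⁻²⁷ kg·m/s.
v = p/m = 1.541 × 10⁻²⁷ / 9.109 × 10⁻³¹ = 1.69 × 10³ m/s = 1690 m/s.

v = 1690 m/s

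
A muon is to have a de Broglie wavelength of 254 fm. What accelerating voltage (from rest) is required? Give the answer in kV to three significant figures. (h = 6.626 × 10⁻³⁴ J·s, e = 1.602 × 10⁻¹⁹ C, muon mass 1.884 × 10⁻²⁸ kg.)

p = h/λ = 6.626 × 10⁻³⁴ / 2.540 × 10⁻¹³ = 2.609 × 10⁻²¹ kg·m/s.
KE = p²/(2m) = 1.806 × 10⁻¹⁴ J.
V = KE/e = 1.806 × 10⁻¹⁴ / (1.602 × 10⁻¹⁹) = 113 kV.

V = 113 kV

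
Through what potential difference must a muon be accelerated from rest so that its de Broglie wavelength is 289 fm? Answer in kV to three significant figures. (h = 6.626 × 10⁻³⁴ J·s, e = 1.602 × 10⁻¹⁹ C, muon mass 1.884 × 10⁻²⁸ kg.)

V = 87.1 kV

p = h/λ = 6.626 × 10⁻³⁴ / 2.890 × 10⁻¹³ = 2.293 × 10⁻²¹ kg·m/s.
KE = p²/(2m) = 1.395 × 10⁻¹⁴ J.
V = KE/e = 1.395 × 10⁻¹⁴ / (1.602 × 10⁻¹⁹) = 87.1 kV.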